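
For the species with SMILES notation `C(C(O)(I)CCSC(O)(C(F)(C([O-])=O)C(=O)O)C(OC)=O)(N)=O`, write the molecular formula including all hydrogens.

Heavy atoms from the SMILES: 10 C, 1 F, 1 I, 1 N, 9 O, 1 S.
Implicit hydrogens by atom environment:
  7 × C: no H
  5 × O: no H
  3 × O: 1 H each → 3
  2 × C: 2 H each → 4
  1 × C: 3 H
  1 × F: no H
  1 × I: no H
  1 × N: 2 H
  1 × O (charge -1): no H
  1 × S: no H
  Total hydrogens = 12.
Net charge -1.
Molecular formula: C10H12FINO9S-

C10H12FINO9S-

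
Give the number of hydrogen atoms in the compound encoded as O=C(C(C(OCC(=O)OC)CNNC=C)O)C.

18

Hydrogens are implicit in SMILES; fill each atom to its normal valence:
  4 × O: no H
  3 × C: 2 H each → 6
  3 × C: 1 H each → 3
  2 × C: 3 H each → 6
  2 × C: no H
  2 × N: 1 H each → 2
  1 × O: 1 H
  Total hydrogens = 18.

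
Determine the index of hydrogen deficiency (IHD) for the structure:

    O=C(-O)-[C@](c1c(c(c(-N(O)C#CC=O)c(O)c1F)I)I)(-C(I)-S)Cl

8

Molecular formula from the SMILES: C12H6ClFI3NO5S.
DoU = (2C + 2 + N − H − X)/2 = (2·12 + 2 + 1 − 6 − 5)/2 = 16/2 = 8.
(Structurally: 1 ring(s) + 7 π bond(s) = 8.)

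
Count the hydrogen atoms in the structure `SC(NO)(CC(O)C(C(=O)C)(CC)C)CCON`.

24

Hydrogens are implicit in SMILES; fill each atom to its normal valence:
  4 × C: 2 H each → 8
  3 × C: 3 H each → 9
  3 × C: no H
  2 × O: 1 H each → 2
  2 × O: no H
  1 × C: 1 H
  1 × N: 2 H
  1 × N: 1 H
  1 × S: 1 H
  Total hydrogens = 24.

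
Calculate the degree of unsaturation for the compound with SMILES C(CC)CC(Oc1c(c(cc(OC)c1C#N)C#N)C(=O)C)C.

9

Molecular formula from the SMILES: C17H20N2O3.
DoU = (2C + 2 + N − H − X)/2 = (2·17 + 2 + 2 − 20 − 0)/2 = 18/2 = 9.
(Structurally: 1 ring(s) + 8 π bond(s) = 9.)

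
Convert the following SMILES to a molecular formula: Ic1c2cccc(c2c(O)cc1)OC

Heavy atoms from the SMILES: 11 C, 1 I, 2 O.
Implicit hydrogens by atom environment:
  5 × C (aromatic): 1 H each → 5
  5 × C (aromatic): no H
  1 × C: 3 H
  1 × I: no H
  1 × O: 1 H
  1 × O: no H
  Total hydrogens = 9.
Molecular formula: C11H9IO2

C11H9IO2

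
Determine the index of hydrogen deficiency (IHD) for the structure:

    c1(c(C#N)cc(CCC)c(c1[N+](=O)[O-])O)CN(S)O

7

Molecular formula from the SMILES: C11H13N3O4S.
DoU = (2C + 2 + N − H − X)/2 = (2·11 + 2 + 3 − 13 − 0)/2 = 14/2 = 7.
(Structurally: 1 ring(s) + 6 π bond(s) = 7.)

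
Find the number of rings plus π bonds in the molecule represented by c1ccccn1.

4

Molecular formula from the SMILES: C5H5N.
DoU = (2C + 2 + N − H − X)/2 = (2·5 + 2 + 1 − 5 − 0)/2 = 8/2 = 4.
(Structurally: 1 ring(s) + 3 π bond(s) = 4.)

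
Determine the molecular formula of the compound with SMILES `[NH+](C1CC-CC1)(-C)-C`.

Heavy atoms from the SMILES: 7 C, 1 N.
Implicit hydrogens by atom environment:
  4 × C: 2 H each → 8
  2 × C: 3 H each → 6
  1 × C: 1 H
  1 × N (charge +1): 1 H
  Total hydrogens = 16.
Net charge +1.
Molecular formula: C7H16N+

C7H16N+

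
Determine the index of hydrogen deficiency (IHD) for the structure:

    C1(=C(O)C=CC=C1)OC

Molecular formula from the SMILES: C7H8O2.
DoU = (2C + 2 + N − H − X)/2 = (2·7 + 2 + 0 − 8 − 0)/2 = 8/2 = 4.
(Structurally: 1 ring(s) + 3 π bond(s) = 4.)

4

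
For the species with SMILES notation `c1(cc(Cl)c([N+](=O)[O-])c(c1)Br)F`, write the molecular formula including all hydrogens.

C6H2BrClFNO2

Heavy atoms from the SMILES: 1 Br, 6 C, 1 Cl, 1 F, 1 N, 2 O.
Implicit hydrogens by atom environment:
  4 × C (aromatic): no H
  2 × C (aromatic): 1 H each → 2
  1 × Br: no H
  1 × Cl: no H
  1 × F: no H
  1 × N (charge +1): no H
  1 × O: no H
  1 × O (charge -1): no H
  Total hydrogens = 2.
Molecular formula: C6H2BrClFNO2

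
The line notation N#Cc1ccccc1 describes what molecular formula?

Heavy atoms from the SMILES: 7 C, 1 N.
Implicit hydrogens by atom environment:
  5 × C (aromatic): 1 H each → 5
  1 × C (aromatic): no H
  1 × C: no H
  1 × N: no H
  Total hydrogens = 5.
Molecular formula: C7H5N

C7H5N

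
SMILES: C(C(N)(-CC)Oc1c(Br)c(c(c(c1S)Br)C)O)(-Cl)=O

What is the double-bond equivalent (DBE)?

Molecular formula from the SMILES: C11H12Br2ClNO3S.
DoU = (2C + 2 + N − H − X)/2 = (2·11 + 2 + 1 − 12 − 3)/2 = 10/2 = 5.
(Structurally: 1 ring(s) + 4 π bond(s) = 5.)

5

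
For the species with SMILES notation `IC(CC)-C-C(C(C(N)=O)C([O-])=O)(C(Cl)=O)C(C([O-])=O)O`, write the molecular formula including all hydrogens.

Heavy atoms from the SMILES: 11 C, 1 Cl, 1 I, 1 N, 7 O.
Implicit hydrogens by atom environment:
  5 × C: no H
  4 × O: no H
  3 × C: 1 H each → 3
  2 × C: 2 H each → 4
  2 × O (charge -1): no H
  1 × C: 3 H
  1 × Cl: no H
  1 × I: no H
  1 × N: 2 H
  1 × O: 1 H
  Total hydrogens = 13.
Net charge -2.
Molecular formula: [C11H13ClINO7]2-

[C11H13ClINO7]2-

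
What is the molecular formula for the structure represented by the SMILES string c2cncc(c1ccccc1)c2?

C11H9N

Heavy atoms from the SMILES: 11 C, 1 N.
Implicit hydrogens by atom environment:
  9 × C (aromatic): 1 H each → 9
  2 × C (aromatic): no H
  1 × N (aromatic): no H
  Total hydrogens = 9.
Molecular formula: C11H9N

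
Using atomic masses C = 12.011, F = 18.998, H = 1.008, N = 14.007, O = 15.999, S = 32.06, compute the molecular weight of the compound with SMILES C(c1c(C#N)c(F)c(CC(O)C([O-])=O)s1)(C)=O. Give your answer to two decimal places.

Molecular formula: C10H7FNO4S-.
M = 10×12.011 + 1×18.998 + 7×1.008 + 1×14.007 + 4×15.999 + 1×32.06 = 256.23 g/mol.

256.23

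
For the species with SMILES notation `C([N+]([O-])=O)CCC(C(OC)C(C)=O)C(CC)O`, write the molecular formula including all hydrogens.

C11H21NO5

Heavy atoms from the SMILES: 11 C, 1 N, 5 O.
Implicit hydrogens by atom environment:
  4 × C: 2 H each → 8
  3 × C: 3 H each → 9
  3 × C: 1 H each → 3
  3 × O: no H
  1 × C: no H
  1 × N (charge +1): no H
  1 × O: 1 H
  1 × O (charge -1): no H
  Total hydrogens = 21.
Molecular formula: C11H21NO5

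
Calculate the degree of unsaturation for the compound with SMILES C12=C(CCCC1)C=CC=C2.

Molecular formula from the SMILES: C10H12.
DoU = (2C + 2 + N − H − X)/2 = (2·10 + 2 + 0 − 12 − 0)/2 = 10/2 = 5.
(Structurally: 2 ring(s) + 3 π bond(s) = 5.)

5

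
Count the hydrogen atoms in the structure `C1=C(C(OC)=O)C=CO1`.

Hydrogens are implicit in SMILES; fill each atom to its normal valence:
  3 × C (aromatic): 1 H each → 3
  2 × O: no H
  1 × C: 3 H
  1 × C (aromatic): no H
  1 × C: no H
  1 × O (aromatic): no H
  Total hydrogens = 6.

6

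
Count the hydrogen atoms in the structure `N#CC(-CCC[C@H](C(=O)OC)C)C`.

Hydrogens are implicit in SMILES; fill each atom to its normal valence:
  3 × C: 3 H each → 9
  3 × C: 2 H each → 6
  2 × C: 1 H each → 2
  2 × C: no H
  2 × O: no H
  1 × N: no H
  Total hydrogens = 17.

17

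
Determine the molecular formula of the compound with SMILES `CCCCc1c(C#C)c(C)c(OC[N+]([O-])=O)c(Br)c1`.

C14H16BrNO3

Heavy atoms from the SMILES: 1 Br, 14 C, 1 N, 3 O.
Implicit hydrogens by atom environment:
  5 × C (aromatic): no H
  4 × C: 2 H each → 8
  2 × C: 3 H each → 6
  2 × O: no H
  1 × Br: no H
  1 × C (aromatic): 1 H
  1 × C: 1 H
  1 × C: no H
  1 × N (charge +1): no H
  1 × O (charge -1): no H
  Total hydrogens = 16.
Molecular formula: C14H16BrNO3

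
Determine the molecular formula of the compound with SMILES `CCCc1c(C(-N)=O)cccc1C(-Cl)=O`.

Heavy atoms from the SMILES: 11 C, 1 Cl, 1 N, 2 O.
Implicit hydrogens by atom environment:
  3 × C (aromatic): 1 H each → 3
  3 × C (aromatic): no H
  2 × C: 2 H each → 4
  2 × C: no H
  2 × O: no H
  1 × C: 3 H
  1 × Cl: no H
  1 × N: 2 H
  Total hydrogens = 12.
Molecular formula: C11H12ClNO2

C11H12ClNO2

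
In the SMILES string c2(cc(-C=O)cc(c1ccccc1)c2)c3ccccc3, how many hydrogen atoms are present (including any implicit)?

Hydrogens are implicit in SMILES; fill each atom to its normal valence:
  13 × C (aromatic): 1 H each → 13
  5 × C (aromatic): no H
  1 × C: 1 H
  1 × O: no H
  Total hydrogens = 14.

14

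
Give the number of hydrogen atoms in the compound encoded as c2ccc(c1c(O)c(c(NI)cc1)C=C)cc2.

Hydrogens are implicit in SMILES; fill each atom to its normal valence:
  7 × C (aromatic): 1 H each → 7
  5 × C (aromatic): no H
  1 × C: 2 H
  1 × C: 1 H
  1 × I: no H
  1 × N: 1 H
  1 × O: 1 H
  Total hydrogens = 12.

12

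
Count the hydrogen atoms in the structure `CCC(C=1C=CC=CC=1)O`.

Hydrogens are implicit in SMILES; fill each atom to its normal valence:
  5 × C (aromatic): 1 H each → 5
  1 × C: 3 H
  1 × C: 2 H
  1 × C: 1 H
  1 × C (aromatic): no H
  1 × O: 1 H
  Total hydrogens = 12.

12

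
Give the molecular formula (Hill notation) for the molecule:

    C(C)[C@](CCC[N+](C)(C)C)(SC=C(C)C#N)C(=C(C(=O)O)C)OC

Heavy atoms from the SMILES: 18 C, 2 N, 3 O, 1 S.
Implicit hydrogens by atom environment:
  7 × C: 3 H each → 21
  6 × C: no H
  4 × C: 2 H each → 8
  2 × O: no H
  1 × C: 1 H
  1 × N: no H
  1 × N (charge +1): no H
  1 × O: 1 H
  1 × S: no H
  Total hydrogens = 31.
Net charge +1.
Molecular formula: C18H31N2O3S+

C18H31N2O3S+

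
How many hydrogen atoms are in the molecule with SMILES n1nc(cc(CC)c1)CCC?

Hydrogens are implicit in SMILES; fill each atom to its normal valence:
  3 × C: 2 H each → 6
  2 × C: 3 H each → 6
  2 × C (aromatic): 1 H each → 2
  2 × C (aromatic): no H
  2 × N (aromatic): no H
  Total hydrogens = 14.

14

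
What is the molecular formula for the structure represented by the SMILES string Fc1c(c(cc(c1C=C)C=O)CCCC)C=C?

Heavy atoms from the SMILES: 15 C, 1 F, 1 O.
Implicit hydrogens by atom environment:
  5 × C: 2 H each → 10
  5 × C (aromatic): no H
  3 × C: 1 H each → 3
  1 × C: 3 H
  1 × C (aromatic): 1 H
  1 × F: no H
  1 × O: no H
  Total hydrogens = 17.
Molecular formula: C15H17FO

C15H17FO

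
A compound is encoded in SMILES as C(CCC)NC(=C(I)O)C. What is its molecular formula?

Heavy atoms from the SMILES: 7 C, 1 I, 1 N, 1 O.
Implicit hydrogens by atom environment:
  3 × C: 2 H each → 6
  2 × C: 3 H each → 6
  2 × C: no H
  1 × I: no H
  1 × N: 1 H
  1 × O: 1 H
  Total hydrogens = 14.
Molecular formula: C7H14INO

C7H14INO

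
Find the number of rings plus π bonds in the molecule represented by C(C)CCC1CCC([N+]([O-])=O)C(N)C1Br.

2

Molecular formula from the SMILES: C10H19BrN2O2.
DoU = (2C + 2 + N − H − X)/2 = (2·10 + 2 + 2 − 19 − 1)/2 = 4/2 = 2.
(Structurally: 1 ring(s) + 1 π bond(s) = 2.)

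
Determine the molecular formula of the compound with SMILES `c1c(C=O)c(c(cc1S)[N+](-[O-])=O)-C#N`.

Heavy atoms from the SMILES: 8 C, 2 N, 3 O, 1 S.
Implicit hydrogens by atom environment:
  4 × C (aromatic): no H
  2 × C (aromatic): 1 H each → 2
  2 × O: no H
  1 × C: 1 H
  1 × C: no H
  1 × N (charge +1): no H
  1 × N: no H
  1 × O (charge -1): no H
  1 × S: 1 H
  Total hydrogens = 4.
Molecular formula: C8H4N2O3S

C8H4N2O3S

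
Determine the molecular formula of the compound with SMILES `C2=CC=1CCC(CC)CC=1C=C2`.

C12H16

Heavy atoms from the SMILES: 12 C.
Implicit hydrogens by atom environment:
  4 × C: 2 H each → 8
  4 × C (aromatic): 1 H each → 4
  2 × C (aromatic): no H
  1 × C: 3 H
  1 × C: 1 H
  Total hydrogens = 16.
Molecular formula: C12H16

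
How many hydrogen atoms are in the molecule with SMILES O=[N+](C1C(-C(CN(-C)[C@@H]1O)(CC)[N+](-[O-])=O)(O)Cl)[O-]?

14

Hydrogens are implicit in SMILES; fill each atom to its normal valence:
  2 × C: 3 H each → 6
  2 × C: 2 H each → 4
  2 × C: 1 H each → 2
  2 × C: no H
  2 × N (charge +1): no H
  2 × O: 1 H each → 2
  2 × O: no H
  2 × O (charge -1): no H
  1 × Cl: no H
  1 × N: no H
  Total hydrogens = 14.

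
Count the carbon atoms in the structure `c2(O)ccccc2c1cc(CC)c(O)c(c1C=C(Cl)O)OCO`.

17

The symbol for carbon appears 17 times in the SMILES. Lowercase c denotes aromatic carbon and counts toward C.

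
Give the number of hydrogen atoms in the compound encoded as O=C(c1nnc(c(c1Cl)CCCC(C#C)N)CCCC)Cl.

19

Hydrogens are implicit in SMILES; fill each atom to its normal valence:
  6 × C: 2 H each → 12
  4 × C (aromatic): no H
  2 × C: 1 H each → 2
  2 × C: no H
  2 × Cl: no H
  2 × N (aromatic): no H
  1 × C: 3 H
  1 × N: 2 H
  1 × O: no H
  Total hydrogens = 19.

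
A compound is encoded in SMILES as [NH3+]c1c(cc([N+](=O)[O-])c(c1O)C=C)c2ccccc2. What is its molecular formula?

Heavy atoms from the SMILES: 14 C, 2 N, 3 O.
Implicit hydrogens by atom environment:
  6 × C (aromatic): 1 H each → 6
  6 × C (aromatic): no H
  1 × C: 2 H
  1 × C: 1 H
  1 × N (charge +1): 3 H
  1 × N (charge +1): no H
  1 × O: 1 H
  1 × O: no H
  1 × O (charge -1): no H
  Total hydrogens = 13.
Net charge +1.
Molecular formula: C14H13N2O3+

C14H13N2O3+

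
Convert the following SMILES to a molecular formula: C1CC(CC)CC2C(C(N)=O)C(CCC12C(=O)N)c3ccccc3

C20H28N2O2

Heavy atoms from the SMILES: 20 C, 2 N, 2 O.
Implicit hydrogens by atom environment:
  6 × C: 2 H each → 12
  5 × C (aromatic): 1 H each → 5
  4 × C: 1 H each → 4
  3 × C: no H
  2 × N: 2 H each → 4
  2 × O: no H
  1 × C: 3 H
  1 × C (aromatic): no H
  Total hydrogens = 28.
Molecular formula: C20H28N2O2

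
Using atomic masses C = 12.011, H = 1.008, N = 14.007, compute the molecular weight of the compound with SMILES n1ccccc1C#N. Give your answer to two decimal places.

Molecular formula: C6H4N2.
M = 6×12.011 + 4×1.008 + 2×14.007 = 104.11 g/mol.

104.11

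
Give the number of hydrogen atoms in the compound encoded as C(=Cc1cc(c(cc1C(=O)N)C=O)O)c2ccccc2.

13

Hydrogens are implicit in SMILES; fill each atom to its normal valence:
  7 × C (aromatic): 1 H each → 7
  5 × C (aromatic): no H
  3 × C: 1 H each → 3
  2 × O: no H
  1 × C: no H
  1 × N: 2 H
  1 × O: 1 H
  Total hydrogens = 13.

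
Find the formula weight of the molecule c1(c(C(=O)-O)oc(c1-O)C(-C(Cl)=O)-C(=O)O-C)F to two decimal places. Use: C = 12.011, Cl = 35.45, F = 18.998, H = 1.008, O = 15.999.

280.59

Molecular formula: C9H6ClFO7.
M = 9×12.011 + 1×35.45 + 1×18.998 + 6×1.008 + 7×15.999 = 280.59 g/mol.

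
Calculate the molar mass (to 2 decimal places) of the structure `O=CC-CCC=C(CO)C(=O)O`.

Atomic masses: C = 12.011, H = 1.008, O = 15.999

Molecular formula: C8H12O4.
M = 8×12.011 + 12×1.008 + 4×15.999 = 172.18 g/mol.

172.18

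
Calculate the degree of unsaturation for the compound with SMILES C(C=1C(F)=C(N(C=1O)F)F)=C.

Molecular formula from the SMILES: C6H4F3NO.
DoU = (2C + 2 + N − H − X)/2 = (2·6 + 2 + 1 − 4 − 3)/2 = 8/2 = 4.
(Structurally: 1 ring(s) + 3 π bond(s) = 4.)

4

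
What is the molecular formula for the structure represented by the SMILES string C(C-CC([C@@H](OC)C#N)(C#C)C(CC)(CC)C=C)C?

C17H27NO

Heavy atoms from the SMILES: 17 C, 1 N, 1 O.
Implicit hydrogens by atom environment:
  6 × C: 2 H each → 12
  4 × C: 3 H each → 12
  4 × C: no H
  3 × C: 1 H each → 3
  1 × N: no H
  1 × O: no H
  Total hydrogens = 27.
Molecular formula: C17H27NO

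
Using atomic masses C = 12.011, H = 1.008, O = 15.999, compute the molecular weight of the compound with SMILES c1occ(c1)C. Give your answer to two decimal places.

Molecular formula: C5H6O.
M = 5×12.011 + 6×1.008 + 1×15.999 = 82.10 g/mol.

82.10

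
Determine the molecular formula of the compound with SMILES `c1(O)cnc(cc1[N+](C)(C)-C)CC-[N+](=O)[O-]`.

C10H16N3O3+

Heavy atoms from the SMILES: 10 C, 3 N, 3 O.
Implicit hydrogens by atom environment:
  3 × C: 3 H each → 9
  3 × C (aromatic): no H
  2 × C: 2 H each → 4
  2 × C (aromatic): 1 H each → 2
  2 × N (charge +1): no H
  1 × N (aromatic): no H
  1 × O: 1 H
  1 × O: no H
  1 × O (charge -1): no H
  Total hydrogens = 16.
Net charge +1.
Molecular formula: C10H16N3O3+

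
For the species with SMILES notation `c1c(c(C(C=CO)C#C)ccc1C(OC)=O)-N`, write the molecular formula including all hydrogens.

Heavy atoms from the SMILES: 13 C, 1 N, 3 O.
Implicit hydrogens by atom environment:
  4 × C: 1 H each → 4
  3 × C (aromatic): 1 H each → 3
  3 × C (aromatic): no H
  2 × C: no H
  2 × O: no H
  1 × C: 3 H
  1 × N: 2 H
  1 × O: 1 H
  Total hydrogens = 13.
Molecular formula: C13H13NO3

C13H13NO3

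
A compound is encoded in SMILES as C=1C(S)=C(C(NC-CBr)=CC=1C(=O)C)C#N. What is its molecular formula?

Heavy atoms from the SMILES: 1 Br, 11 C, 2 N, 1 O, 1 S.
Implicit hydrogens by atom environment:
  4 × C (aromatic): no H
  2 × C: 2 H each → 4
  2 × C (aromatic): 1 H each → 2
  2 × C: no H
  1 × Br: no H
  1 × C: 3 H
  1 × N: 1 H
  1 × N: no H
  1 × O: no H
  1 × S: 1 H
  Total hydrogens = 11.
Molecular formula: C11H11BrN2OS

C11H11BrN2OS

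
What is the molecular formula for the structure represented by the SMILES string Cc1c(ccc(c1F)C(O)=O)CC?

Heavy atoms from the SMILES: 10 C, 1 F, 2 O.
Implicit hydrogens by atom environment:
  4 × C (aromatic): no H
  2 × C: 3 H each → 6
  2 × C (aromatic): 1 H each → 2
  1 × C: 2 H
  1 × C: no H
  1 × F: no H
  1 × O: 1 H
  1 × O: no H
  Total hydrogens = 11.
Molecular formula: C10H11FO2

C10H11FO2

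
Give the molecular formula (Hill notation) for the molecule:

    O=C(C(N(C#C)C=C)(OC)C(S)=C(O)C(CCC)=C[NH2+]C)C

C16H25N2O3S+

Heavy atoms from the SMILES: 16 C, 2 N, 3 O, 1 S.
Implicit hydrogens by atom environment:
  6 × C: no H
  4 × C: 3 H each → 12
  3 × C: 2 H each → 6
  3 × C: 1 H each → 3
  2 × O: no H
  1 × N (charge +1): 2 H
  1 × N: no H
  1 × O: 1 H
  1 × S: 1 H
  Total hydrogens = 25.
Net charge +1.
Molecular formula: C16H25N2O3S+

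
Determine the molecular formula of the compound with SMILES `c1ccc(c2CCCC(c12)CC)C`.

C13H18

Heavy atoms from the SMILES: 13 C.
Implicit hydrogens by atom environment:
  4 × C: 2 H each → 8
  3 × C (aromatic): 1 H each → 3
  3 × C (aromatic): no H
  2 × C: 3 H each → 6
  1 × C: 1 H
  Total hydrogens = 18.
Molecular formula: C13H18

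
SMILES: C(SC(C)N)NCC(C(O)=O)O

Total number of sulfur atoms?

The symbol for sulfur appears 1 time in the SMILES.

1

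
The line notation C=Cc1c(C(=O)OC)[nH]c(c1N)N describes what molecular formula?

Heavy atoms from the SMILES: 8 C, 3 N, 2 O.
Implicit hydrogens by atom environment:
  4 × C (aromatic): no H
  2 × N: 2 H each → 4
  2 × O: no H
  1 × C: 3 H
  1 × C: 2 H
  1 × C: 1 H
  1 × C: no H
  1 × N (aromatic): 1 H
  Total hydrogens = 11.
Molecular formula: C8H11N3O2

C8H11N3O2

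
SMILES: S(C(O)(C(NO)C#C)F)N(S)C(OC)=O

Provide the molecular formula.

Heavy atoms from the SMILES: 6 C, 1 F, 2 N, 4 O, 2 S.
Implicit hydrogens by atom environment:
  3 × C: no H
  2 × C: 1 H each → 2
  2 × O: 1 H each → 2
  2 × O: no H
  1 × C: 3 H
  1 × F: no H
  1 × N: 1 H
  1 × N: no H
  1 × S: 1 H
  1 × S: no H
  Total hydrogens = 9.
Molecular formula: C6H9FN2O4S2

C6H9FN2O4S2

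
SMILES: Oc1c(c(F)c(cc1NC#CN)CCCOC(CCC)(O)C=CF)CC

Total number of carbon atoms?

19

The symbol for carbon appears 19 times in the SMILES. Lowercase c denotes aromatic carbon and counts toward C.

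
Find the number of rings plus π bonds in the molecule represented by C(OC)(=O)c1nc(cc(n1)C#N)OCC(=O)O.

8

Molecular formula from the SMILES: C9H7N3O5.
DoU = (2C + 2 + N − H − X)/2 = (2·9 + 2 + 3 − 7 − 0)/2 = 16/2 = 8.
(Structurally: 1 ring(s) + 7 π bond(s) = 8.)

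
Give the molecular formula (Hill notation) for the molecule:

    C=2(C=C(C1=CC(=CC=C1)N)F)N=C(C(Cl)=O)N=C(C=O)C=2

C14H9ClFN3O2

Heavy atoms from the SMILES: 14 C, 1 Cl, 1 F, 3 N, 2 O.
Implicit hydrogens by atom environment:
  5 × C (aromatic): 1 H each → 5
  5 × C (aromatic): no H
  2 × C: 1 H each → 2
  2 × C: no H
  2 × N (aromatic): no H
  2 × O: no H
  1 × Cl: no H
  1 × F: no H
  1 × N: 2 H
  Total hydrogens = 9.
Molecular formula: C14H9ClFN3O2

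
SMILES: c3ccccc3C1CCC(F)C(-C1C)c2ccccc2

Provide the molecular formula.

C19H21F

Heavy atoms from the SMILES: 19 C, 1 F.
Implicit hydrogens by atom environment:
  10 × C (aromatic): 1 H each → 10
  4 × C: 1 H each → 4
  2 × C: 2 H each → 4
  2 × C (aromatic): no H
  1 × C: 3 H
  1 × F: no H
  Total hydrogens = 21.
Molecular formula: C19H21F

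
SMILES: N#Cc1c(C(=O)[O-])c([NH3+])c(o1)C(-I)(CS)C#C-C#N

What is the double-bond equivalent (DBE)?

10

Molecular formula from the SMILES: C11H6IN3O3S.
DoU = (2C + 2 + N − H − X)/2 = (2·11 + 2 + 3 − 6 − 1)/2 = 20/2 = 10.
(Structurally: 1 ring(s) + 9 π bond(s) = 10.)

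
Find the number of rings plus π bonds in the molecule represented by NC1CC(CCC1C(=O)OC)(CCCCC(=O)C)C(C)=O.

Molecular formula from the SMILES: C16H27NO4.
DoU = (2C + 2 + N − H − X)/2 = (2·16 + 2 + 1 − 27 − 0)/2 = 8/2 = 4.
(Structurally: 1 ring(s) + 3 π bond(s) = 4.)

4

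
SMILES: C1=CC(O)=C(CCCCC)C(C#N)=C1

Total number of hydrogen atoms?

Hydrogens are implicit in SMILES; fill each atom to its normal valence:
  4 × C: 2 H each → 8
  3 × C (aromatic): 1 H each → 3
  3 × C (aromatic): no H
  1 × C: 3 H
  1 × C: no H
  1 × N: no H
  1 × O: 1 H
  Total hydrogens = 15.

15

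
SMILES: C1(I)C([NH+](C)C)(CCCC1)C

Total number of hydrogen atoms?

Hydrogens are implicit in SMILES; fill each atom to its normal valence:
  4 × C: 2 H each → 8
  3 × C: 3 H each → 9
  1 × C: 1 H
  1 × C: no H
  1 × I: no H
  1 × N (charge +1): 1 H
  Total hydrogens = 19.

19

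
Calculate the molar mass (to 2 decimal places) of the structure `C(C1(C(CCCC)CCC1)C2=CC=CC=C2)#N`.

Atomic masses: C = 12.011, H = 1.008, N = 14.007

Molecular formula: C16H21N.
M = 16×12.011 + 21×1.008 + 1×14.007 = 227.35 g/mol.

227.35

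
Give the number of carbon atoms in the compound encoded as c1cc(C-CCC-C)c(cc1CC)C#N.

The symbol for carbon appears 14 times in the SMILES. Lowercase c denotes aromatic carbon and counts toward C.

14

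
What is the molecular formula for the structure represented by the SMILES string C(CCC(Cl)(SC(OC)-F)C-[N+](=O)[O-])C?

C8H15ClFNO3S

Heavy atoms from the SMILES: 8 C, 1 Cl, 1 F, 1 N, 3 O, 1 S.
Implicit hydrogens by atom environment:
  4 × C: 2 H each → 8
  2 × C: 3 H each → 6
  2 × O: no H
  1 × C: 1 H
  1 × C: no H
  1 × Cl: no H
  1 × F: no H
  1 × N (charge +1): no H
  1 × O (charge -1): no H
  1 × S: no H
  Total hydrogens = 15.
Molecular formula: C8H15ClFNO3S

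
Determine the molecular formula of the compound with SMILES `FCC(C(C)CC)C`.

Heavy atoms from the SMILES: 7 C, 1 F.
Implicit hydrogens by atom environment:
  3 × C: 3 H each → 9
  2 × C: 2 H each → 4
  2 × C: 1 H each → 2
  1 × F: no H
  Total hydrogens = 15.
Molecular formula: C7H15F

C7H15F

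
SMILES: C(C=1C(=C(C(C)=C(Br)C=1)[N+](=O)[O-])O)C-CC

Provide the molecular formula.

Heavy atoms from the SMILES: 1 Br, 11 C, 1 N, 3 O.
Implicit hydrogens by atom environment:
  5 × C (aromatic): no H
  3 × C: 2 H each → 6
  2 × C: 3 H each → 6
  1 × Br: no H
  1 × C (aromatic): 1 H
  1 × N (charge +1): no H
  1 × O: 1 H
  1 × O: no H
  1 × O (charge -1): no H
  Total hydrogens = 14.
Molecular formula: C11H14BrNO3

C11H14BrNO3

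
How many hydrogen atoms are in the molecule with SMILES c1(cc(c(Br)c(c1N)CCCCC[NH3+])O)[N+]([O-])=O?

17

Hydrogens are implicit in SMILES; fill each atom to its normal valence:
  5 × C: 2 H each → 10
  5 × C (aromatic): no H
  1 × Br: no H
  1 × C (aromatic): 1 H
  1 × N (charge +1): 3 H
  1 × N: 2 H
  1 × N (charge +1): no H
  1 × O: 1 H
  1 × O: no H
  1 × O (charge -1): no H
  Total hydrogens = 17.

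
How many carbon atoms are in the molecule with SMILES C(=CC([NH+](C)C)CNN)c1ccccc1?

The symbol for carbon appears 12 times in the SMILES. Lowercase c denotes aromatic carbon and counts toward C.

12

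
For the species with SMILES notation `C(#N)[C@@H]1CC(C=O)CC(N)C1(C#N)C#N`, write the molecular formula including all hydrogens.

C10H10N4O

Heavy atoms from the SMILES: 10 C, 4 N, 1 O.
Implicit hydrogens by atom environment:
  4 × C: 1 H each → 4
  4 × C: no H
  3 × N: no H
  2 × C: 2 H each → 4
  1 × N: 2 H
  1 × O: no H
  Total hydrogens = 10.
Molecular formula: C10H10N4O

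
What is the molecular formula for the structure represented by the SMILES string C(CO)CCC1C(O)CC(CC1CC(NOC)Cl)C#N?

Heavy atoms from the SMILES: 14 C, 1 Cl, 2 N, 3 O.
Implicit hydrogens by atom environment:
  7 × C: 2 H each → 14
  5 × C: 1 H each → 5
  2 × O: 1 H each → 2
  1 × C: 3 H
  1 × C: no H
  1 × Cl: no H
  1 × N: 1 H
  1 × N: no H
  1 × O: no H
  Total hydrogens = 25.
Molecular formula: C14H25ClN2O3

C14H25ClN2O3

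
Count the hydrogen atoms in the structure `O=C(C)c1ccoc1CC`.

Hydrogens are implicit in SMILES; fill each atom to its normal valence:
  2 × C: 3 H each → 6
  2 × C (aromatic): 1 H each → 2
  2 × C (aromatic): no H
  1 × C: 2 H
  1 × C: no H
  1 × O (aromatic): no H
  1 × O: no H
  Total hydrogens = 10.

10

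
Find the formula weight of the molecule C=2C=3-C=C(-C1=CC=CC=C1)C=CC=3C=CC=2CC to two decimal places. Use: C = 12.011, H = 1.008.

232.33

Molecular formula: C18H16.
M = 18×12.011 + 16×1.008 = 232.33 g/mol.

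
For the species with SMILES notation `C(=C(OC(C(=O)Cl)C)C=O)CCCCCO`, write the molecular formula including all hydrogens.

Heavy atoms from the SMILES: 11 C, 1 Cl, 4 O.
Implicit hydrogens by atom environment:
  5 × C: 2 H each → 10
  3 × C: 1 H each → 3
  3 × O: no H
  2 × C: no H
  1 × C: 3 H
  1 × Cl: no H
  1 × O: 1 H
  Total hydrogens = 17.
Molecular formula: C11H17ClO4

C11H17ClO4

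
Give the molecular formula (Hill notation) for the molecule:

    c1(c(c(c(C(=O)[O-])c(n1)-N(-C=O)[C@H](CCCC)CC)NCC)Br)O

Heavy atoms from the SMILES: 1 Br, 16 C, 3 N, 4 O.
Implicit hydrogens by atom environment:
  5 × C: 2 H each → 10
  5 × C (aromatic): no H
  3 × C: 3 H each → 9
  2 × C: 1 H each → 2
  2 × O: no H
  1 × Br: no H
  1 × C: no H
  1 × N: 1 H
  1 × N (aromatic): no H
  1 × N: no H
  1 × O: 1 H
  1 × O (charge -1): no H
  Total hydrogens = 23.
Net charge -1.
Molecular formula: C16H23BrN3O4-

C16H23BrN3O4-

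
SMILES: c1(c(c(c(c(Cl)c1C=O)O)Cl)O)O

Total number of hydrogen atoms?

Hydrogens are implicit in SMILES; fill each atom to its normal valence:
  6 × C (aromatic): no H
  3 × O: 1 H each → 3
  2 × Cl: no H
  1 × C: 1 H
  1 × O: no H
  Total hydrogens = 4.

4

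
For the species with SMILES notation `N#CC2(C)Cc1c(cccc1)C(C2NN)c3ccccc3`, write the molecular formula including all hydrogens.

C18H19N3

Heavy atoms from the SMILES: 18 C, 3 N.
Implicit hydrogens by atom environment:
  9 × C (aromatic): 1 H each → 9
  3 × C (aromatic): no H
  2 × C: 1 H each → 2
  2 × C: no H
  1 × C: 3 H
  1 × C: 2 H
  1 × N: 2 H
  1 × N: 1 H
  1 × N: no H
  Total hydrogens = 19.
Molecular formula: C18H19N3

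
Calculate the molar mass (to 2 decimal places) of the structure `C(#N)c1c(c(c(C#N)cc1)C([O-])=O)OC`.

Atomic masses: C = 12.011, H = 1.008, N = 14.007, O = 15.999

201.16

Molecular formula: C10H5N2O3-.
M = 10×12.011 + 5×1.008 + 2×14.007 + 3×15.999 = 201.16 g/mol.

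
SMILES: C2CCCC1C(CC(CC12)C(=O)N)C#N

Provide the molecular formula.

C12H18N2O

Heavy atoms from the SMILES: 12 C, 2 N, 1 O.
Implicit hydrogens by atom environment:
  6 × C: 2 H each → 12
  4 × C: 1 H each → 4
  2 × C: no H
  1 × N: 2 H
  1 × N: no H
  1 × O: no H
  Total hydrogens = 18.
Molecular formula: C12H18N2O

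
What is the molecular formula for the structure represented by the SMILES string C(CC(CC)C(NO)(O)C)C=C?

Heavy atoms from the SMILES: 9 C, 1 N, 2 O.
Implicit hydrogens by atom environment:
  4 × C: 2 H each → 8
  2 × C: 3 H each → 6
  2 × C: 1 H each → 2
  2 × O: 1 H each → 2
  1 × C: no H
  1 × N: 1 H
  Total hydrogens = 19.
Molecular formula: C9H19NO2

C9H19NO2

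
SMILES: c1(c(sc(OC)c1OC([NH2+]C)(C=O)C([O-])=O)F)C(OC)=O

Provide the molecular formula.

C11H12FNO7S

Heavy atoms from the SMILES: 11 C, 1 F, 1 N, 7 O, 1 S.
Implicit hydrogens by atom environment:
  6 × O: no H
  4 × C (aromatic): no H
  3 × C: 3 H each → 9
  3 × C: no H
  1 × C: 1 H
  1 × F: no H
  1 × N (charge +1): 2 H
  1 × O (charge -1): no H
  1 × S (aromatic): no H
  Total hydrogens = 12.
Molecular formula: C11H12FNO7S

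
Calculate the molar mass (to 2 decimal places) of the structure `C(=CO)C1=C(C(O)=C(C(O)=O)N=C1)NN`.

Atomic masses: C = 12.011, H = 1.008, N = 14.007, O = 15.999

211.18

Molecular formula: C8H9N3O4.
M = 8×12.011 + 9×1.008 + 3×14.007 + 4×15.999 = 211.18 g/mol.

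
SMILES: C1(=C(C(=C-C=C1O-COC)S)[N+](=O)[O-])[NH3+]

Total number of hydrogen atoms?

Hydrogens are implicit in SMILES; fill each atom to its normal valence:
  4 × C (aromatic): no H
  3 × O: no H
  2 × C (aromatic): 1 H each → 2
  1 × C: 3 H
  1 × C: 2 H
  1 × N (charge +1): 3 H
  1 × N (charge +1): no H
  1 × O (charge -1): no H
  1 × S: 1 H
  Total hydrogens = 11.

11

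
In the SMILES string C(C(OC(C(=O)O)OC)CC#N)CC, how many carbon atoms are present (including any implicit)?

The symbol for carbon appears 9 times in the SMILES.

9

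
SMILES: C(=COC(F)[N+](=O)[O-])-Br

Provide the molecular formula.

C3H3BrFNO3

Heavy atoms from the SMILES: 1 Br, 3 C, 1 F, 1 N, 3 O.
Implicit hydrogens by atom environment:
  3 × C: 1 H each → 3
  2 × O: no H
  1 × Br: no H
  1 × F: no H
  1 × N (charge +1): no H
  1 × O (charge -1): no H
  Total hydrogens = 3.
Molecular formula: C3H3BrFNO3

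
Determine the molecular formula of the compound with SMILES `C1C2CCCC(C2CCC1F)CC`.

Heavy atoms from the SMILES: 12 C, 1 F.
Implicit hydrogens by atom environment:
  7 × C: 2 H each → 14
  4 × C: 1 H each → 4
  1 × C: 3 H
  1 × F: no H
  Total hydrogens = 21.
Molecular formula: C12H21F

C12H21F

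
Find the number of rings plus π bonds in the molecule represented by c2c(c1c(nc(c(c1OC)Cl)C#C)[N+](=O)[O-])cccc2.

11

Molecular formula from the SMILES: C14H9ClN2O3.
DoU = (2C + 2 + N − H − X)/2 = (2·14 + 2 + 2 − 9 − 1)/2 = 22/2 = 11.
(Structurally: 2 ring(s) + 9 π bond(s) = 11.)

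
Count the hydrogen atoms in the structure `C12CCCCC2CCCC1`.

18

Hydrogens are implicit in SMILES; fill each atom to its normal valence:
  8 × C: 2 H each → 16
  2 × C: 1 H each → 2
  Total hydrogens = 18.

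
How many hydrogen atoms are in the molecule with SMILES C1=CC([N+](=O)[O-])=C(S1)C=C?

5

Hydrogens are implicit in SMILES; fill each atom to its normal valence:
  2 × C (aromatic): 1 H each → 2
  2 × C (aromatic): no H
  1 × C: 2 H
  1 × C: 1 H
  1 × N (charge +1): no H
  1 × O: no H
  1 × O (charge -1): no H
  1 × S (aromatic): no H
  Total hydrogens = 5.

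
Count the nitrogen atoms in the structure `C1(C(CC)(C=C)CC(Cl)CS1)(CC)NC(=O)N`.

2

The symbol for nitrogen appears 2 times in the SMILES.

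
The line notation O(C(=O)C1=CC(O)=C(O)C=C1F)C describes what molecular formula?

Heavy atoms from the SMILES: 8 C, 1 F, 4 O.
Implicit hydrogens by atom environment:
  4 × C (aromatic): no H
  2 × C (aromatic): 1 H each → 2
  2 × O: 1 H each → 2
  2 × O: no H
  1 × C: 3 H
  1 × C: no H
  1 × F: no H
  Total hydrogens = 7.
Molecular formula: C8H7FO4

C8H7FO4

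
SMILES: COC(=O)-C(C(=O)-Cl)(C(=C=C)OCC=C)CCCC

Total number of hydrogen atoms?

19

Hydrogens are implicit in SMILES; fill each atom to its normal valence:
  6 × C: 2 H each → 12
  5 × C: no H
  4 × O: no H
  2 × C: 3 H each → 6
  1 × C: 1 H
  1 × Cl: no H
  Total hydrogens = 19.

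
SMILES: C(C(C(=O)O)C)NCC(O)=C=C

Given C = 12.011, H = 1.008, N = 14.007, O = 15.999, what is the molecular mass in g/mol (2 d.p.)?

171.20

Molecular formula: C8H13NO3.
M = 8×12.011 + 13×1.008 + 1×14.007 + 3×15.999 = 171.20 g/mol.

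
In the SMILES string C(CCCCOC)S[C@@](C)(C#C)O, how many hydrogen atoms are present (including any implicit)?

18

Hydrogens are implicit in SMILES; fill each atom to its normal valence:
  5 × C: 2 H each → 10
  2 × C: 3 H each → 6
  2 × C: no H
  1 × C: 1 H
  1 × O: 1 H
  1 × O: no H
  1 × S: no H
  Total hydrogens = 18.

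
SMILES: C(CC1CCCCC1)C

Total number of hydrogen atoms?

18

Hydrogens are implicit in SMILES; fill each atom to its normal valence:
  7 × C: 2 H each → 14
  1 × C: 3 H
  1 × C: 1 H
  Total hydrogens = 18.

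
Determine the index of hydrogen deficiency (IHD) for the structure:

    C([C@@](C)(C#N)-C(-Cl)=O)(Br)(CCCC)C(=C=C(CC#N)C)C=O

8

Molecular formula from the SMILES: C16H18BrClN2O2.
DoU = (2C + 2 + N − H − X)/2 = (2·16 + 2 + 2 − 18 − 2)/2 = 16/2 = 8.
(Structurally: 0 ring(s) + 8 π bond(s) = 8.)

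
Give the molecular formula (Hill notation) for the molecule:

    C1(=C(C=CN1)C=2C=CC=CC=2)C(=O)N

C11H10N2O

Heavy atoms from the SMILES: 11 C, 2 N, 1 O.
Implicit hydrogens by atom environment:
  7 × C (aromatic): 1 H each → 7
  3 × C (aromatic): no H
  1 × C: no H
  1 × N: 2 H
  1 × N (aromatic): 1 H
  1 × O: no H
  Total hydrogens = 10.
Molecular formula: C11H10N2O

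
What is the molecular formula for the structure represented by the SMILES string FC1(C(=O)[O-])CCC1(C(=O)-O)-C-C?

Heavy atoms from the SMILES: 8 C, 1 F, 4 O.
Implicit hydrogens by atom environment:
  4 × C: no H
  3 × C: 2 H each → 6
  2 × O: no H
  1 × C: 3 H
  1 × F: no H
  1 × O: 1 H
  1 × O (charge -1): no H
  Total hydrogens = 10.
Net charge -1.
Molecular formula: C8H10FO4-

C8H10FO4-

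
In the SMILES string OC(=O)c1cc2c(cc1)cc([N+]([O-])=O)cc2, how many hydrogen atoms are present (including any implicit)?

7

Hydrogens are implicit in SMILES; fill each atom to its normal valence:
  6 × C (aromatic): 1 H each → 6
  4 × C (aromatic): no H
  2 × O: no H
  1 × C: no H
  1 × N (charge +1): no H
  1 × O: 1 H
  1 × O (charge -1): no H
  Total hydrogens = 7.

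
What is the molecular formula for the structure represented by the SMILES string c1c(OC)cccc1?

C7H8O

Heavy atoms from the SMILES: 7 C, 1 O.
Implicit hydrogens by atom environment:
  5 × C (aromatic): 1 H each → 5
  1 × C: 3 H
  1 × C (aromatic): no H
  1 × O: no H
  Total hydrogens = 8.
Molecular formula: C7H8O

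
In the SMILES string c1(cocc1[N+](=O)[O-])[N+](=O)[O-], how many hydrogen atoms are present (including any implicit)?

2

Hydrogens are implicit in SMILES; fill each atom to its normal valence:
  2 × C (aromatic): 1 H each → 2
  2 × C (aromatic): no H
  2 × N (charge +1): no H
  2 × O: no H
  2 × O (charge -1): no H
  1 × O (aromatic): no H
  Total hydrogens = 2.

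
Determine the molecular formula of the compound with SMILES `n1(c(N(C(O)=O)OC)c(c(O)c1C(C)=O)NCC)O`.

Heavy atoms from the SMILES: 10 C, 3 N, 6 O.
Implicit hydrogens by atom environment:
  4 × C (aromatic): no H
  3 × C: 3 H each → 9
  3 × O: 1 H each → 3
  3 × O: no H
  2 × C: no H
  1 × C: 2 H
  1 × N: 1 H
  1 × N (aromatic): no H
  1 × N: no H
  Total hydrogens = 15.
Molecular formula: C10H15N3O6

C10H15N3O6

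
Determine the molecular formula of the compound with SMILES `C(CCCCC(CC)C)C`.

Heavy atoms from the SMILES: 10 C.
Implicit hydrogens by atom environment:
  6 × C: 2 H each → 12
  3 × C: 3 H each → 9
  1 × C: 1 H
  Total hydrogens = 22.
Molecular formula: C10H22

C10H22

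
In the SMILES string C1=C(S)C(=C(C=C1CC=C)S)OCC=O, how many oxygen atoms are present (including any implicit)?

2

The symbol for oxygen appears 2 times in the SMILES.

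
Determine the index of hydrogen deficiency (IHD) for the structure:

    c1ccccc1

4

Molecular formula from the SMILES: C6H6.
DoU = (2C + 2 + N − H − X)/2 = (2·6 + 2 + 0 − 6 − 0)/2 = 8/2 = 4.
(Structurally: 1 ring(s) + 3 π bond(s) = 4.)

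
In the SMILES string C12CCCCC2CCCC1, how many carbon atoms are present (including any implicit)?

10

The symbol for carbon appears 10 times in the SMILES.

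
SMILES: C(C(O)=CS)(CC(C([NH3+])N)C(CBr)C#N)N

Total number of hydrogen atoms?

18

Hydrogens are implicit in SMILES; fill each atom to its normal valence:
  5 × C: 1 H each → 5
  2 × C: 2 H each → 4
  2 × C: no H
  2 × N: 2 H each → 4
  1 × Br: no H
  1 × N (charge +1): 3 H
  1 × N: no H
  1 × O: 1 H
  1 × S: 1 H
  Total hydrogens = 18.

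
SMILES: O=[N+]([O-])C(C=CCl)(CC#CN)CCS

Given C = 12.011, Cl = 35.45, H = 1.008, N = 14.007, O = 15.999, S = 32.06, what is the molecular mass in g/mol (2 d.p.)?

Molecular formula: C8H11ClN2O2S.
M = 8×12.011 + 1×35.45 + 11×1.008 + 2×14.007 + 2×15.999 + 1×32.06 = 234.70 g/mol.

234.70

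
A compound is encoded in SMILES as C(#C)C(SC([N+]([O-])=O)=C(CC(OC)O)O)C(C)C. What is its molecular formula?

Heavy atoms from the SMILES: 11 C, 1 N, 5 O, 1 S.
Implicit hydrogens by atom environment:
  4 × C: 1 H each → 4
  3 × C: 3 H each → 9
  3 × C: no H
  2 × O: 1 H each → 2
  2 × O: no H
  1 × C: 2 H
  1 × N (charge +1): no H
  1 × O (charge -1): no H
  1 × S: no H
  Total hydrogens = 17.
Molecular formula: C11H17NO5S

C11H17NO5S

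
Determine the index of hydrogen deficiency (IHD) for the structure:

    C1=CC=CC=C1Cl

Molecular formula from the SMILES: C6H5Cl.
DoU = (2C + 2 + N − H − X)/2 = (2·6 + 2 + 0 − 5 − 1)/2 = 8/2 = 4.
(Structurally: 1 ring(s) + 3 π bond(s) = 4.)

4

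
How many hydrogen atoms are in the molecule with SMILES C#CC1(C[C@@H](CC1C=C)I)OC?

13

Hydrogens are implicit in SMILES; fill each atom to its normal valence:
  4 × C: 1 H each → 4
  3 × C: 2 H each → 6
  2 × C: no H
  1 × C: 3 H
  1 × I: no H
  1 × O: no H
  Total hydrogens = 13.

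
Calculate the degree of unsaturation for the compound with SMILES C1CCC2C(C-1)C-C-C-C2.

2

Molecular formula from the SMILES: C10H18.
DoU = (2C + 2 + N − H − X)/2 = (2·10 + 2 + 0 − 18 − 0)/2 = 4/2 = 2.
(Structurally: 2 ring(s) + 0 π bond(s) = 2.)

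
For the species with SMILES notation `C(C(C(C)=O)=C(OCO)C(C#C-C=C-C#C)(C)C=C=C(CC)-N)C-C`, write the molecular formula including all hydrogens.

C21H27NO3

Heavy atoms from the SMILES: 21 C, 1 N, 3 O.
Implicit hydrogens by atom environment:
  9 × C: no H
  4 × C: 3 H each → 12
  4 × C: 2 H each → 8
  4 × C: 1 H each → 4
  2 × O: no H
  1 × N: 2 H
  1 × O: 1 H
  Total hydrogens = 27.
Molecular formula: C21H27NO3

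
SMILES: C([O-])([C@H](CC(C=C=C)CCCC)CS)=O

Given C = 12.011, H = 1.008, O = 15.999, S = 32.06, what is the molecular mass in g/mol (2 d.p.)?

227.34

Molecular formula: C12H19O2S-.
M = 12×12.011 + 19×1.008 + 2×15.999 + 1×32.06 = 227.34 g/mol.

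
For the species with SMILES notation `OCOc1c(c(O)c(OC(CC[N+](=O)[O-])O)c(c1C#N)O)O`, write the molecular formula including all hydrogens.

Heavy atoms from the SMILES: 11 C, 2 N, 9 O.
Implicit hydrogens by atom environment:
  6 × C (aromatic): no H
  5 × O: 1 H each → 5
  3 × C: 2 H each → 6
  3 × O: no H
  1 × C: 1 H
  1 × C: no H
  1 × N: no H
  1 × N (charge +1): no H
  1 × O (charge -1): no H
  Total hydrogens = 12.
Molecular formula: C11H12N2O9

C11H12N2O9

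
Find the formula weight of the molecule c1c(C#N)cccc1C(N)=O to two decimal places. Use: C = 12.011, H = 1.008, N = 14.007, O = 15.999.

146.15

Molecular formula: C8H6N2O.
M = 8×12.011 + 6×1.008 + 2×14.007 + 1×15.999 = 146.15 g/mol.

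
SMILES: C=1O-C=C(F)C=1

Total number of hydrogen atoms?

3

Hydrogens are implicit in SMILES; fill each atom to its normal valence:
  3 × C (aromatic): 1 H each → 3
  1 × C (aromatic): no H
  1 × F: no H
  1 × O (aromatic): no H
  Total hydrogens = 3.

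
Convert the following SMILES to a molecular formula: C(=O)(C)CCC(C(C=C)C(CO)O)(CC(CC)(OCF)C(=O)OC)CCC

Heavy atoms from the SMILES: 20 C, 1 F, 6 O.
Implicit hydrogens by atom environment:
  9 × C: 2 H each → 18
  4 × C: 3 H each → 12
  4 × C: no H
  4 × O: no H
  3 × C: 1 H each → 3
  2 × O: 1 H each → 2
  1 × F: no H
  Total hydrogens = 35.
Molecular formula: C20H35FO6

C20H35FO6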